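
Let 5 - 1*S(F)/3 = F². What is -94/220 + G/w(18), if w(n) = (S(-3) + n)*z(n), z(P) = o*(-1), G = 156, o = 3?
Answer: -3001/330 ≈ -9.0939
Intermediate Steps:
S(F) = 15 - 3*F²
z(P) = -3 (z(P) = 3*(-1) = -3)
w(n) = 36 - 3*n (w(n) = ((15 - 3*(-3)²) + n)*(-3) = ((15 - 3*9) + n)*(-3) = ((15 - 27) + n)*(-3) = (-12 + n)*(-3) = 36 - 3*n)
-94/220 + G/w(18) = -94/220 + 156/(36 - 3*18) = -94*1/220 + 156/(36 - 54) = -47/110 + 156/(-18) = -47/110 + 156*(-1/18) = -47/110 - 26/3 = -3001/330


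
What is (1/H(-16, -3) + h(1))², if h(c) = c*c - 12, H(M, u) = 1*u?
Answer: 1156/9 ≈ 128.44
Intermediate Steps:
H(M, u) = u
h(c) = -12 + c² (h(c) = c² - 12 = -12 + c²)
(1/H(-16, -3) + h(1))² = (1/(-3) + (-12 + 1²))² = (-⅓ + (-12 + 1))² = (-⅓ - 11)² = (-34/3)² = 1156/9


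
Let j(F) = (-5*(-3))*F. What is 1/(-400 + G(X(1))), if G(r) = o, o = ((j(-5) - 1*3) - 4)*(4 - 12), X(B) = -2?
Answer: 1/256 ≈ 0.0039063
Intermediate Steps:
j(F) = 15*F
o = 656 (o = ((15*(-5) - 1*3) - 4)*(4 - 12) = ((-75 - 3) - 4)*(-8) = (-78 - 4)*(-8) = -82*(-8) = 656)
G(r) = 656
1/(-400 + G(X(1))) = 1/(-400 + 656) = 1/256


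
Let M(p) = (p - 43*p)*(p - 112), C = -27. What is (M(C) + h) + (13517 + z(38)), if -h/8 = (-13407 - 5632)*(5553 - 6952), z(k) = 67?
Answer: -213228530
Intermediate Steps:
M(p) = -42*p*(-112 + p) (M(p) = (-42*p)*(-112 + p) = -42*p*(-112 + p))
h = -213084488 (h = -8*(-13407 - 5632)*(5553 - 6952) = -(-152312)*(-1399) = -8*26635561 = -213084488)
(M(C) + h) + (13517 + z(38)) = (42*(-27)*(112 - 1*(-27)) - 213084488) + (13517 + 67) = (42*(-27)*(112 + 27) - 213084488) + 13584 = (42*(-27)*139 - 213084488) + 13584 = (-157626 - 213084488) + 13584 = -213242114 + 13584 = -213228530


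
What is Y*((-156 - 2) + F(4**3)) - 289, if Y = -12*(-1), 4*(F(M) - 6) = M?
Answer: -1921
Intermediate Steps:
F(M) = 6 + M/4
Y = 12
Y*((-156 - 2) + F(4**3)) - 289 = 12*((-156 - 2) + (6 + (1/4)*4**3)) - 289 = 12*(-158 + (6 + (1/4)*64)) - 289 = 12*(-158 + (6 + 16)) - 289 = 12*(-158 + 22) - 289 = 12*(-136) - 289 = -1632 - 289 = -1921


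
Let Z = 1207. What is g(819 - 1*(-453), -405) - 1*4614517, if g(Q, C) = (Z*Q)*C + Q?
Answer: -626411365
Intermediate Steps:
g(Q, C) = Q + 1207*C*Q (g(Q, C) = (1207*Q)*C + Q = 1207*C*Q + Q = Q + 1207*C*Q)
g(819 - 1*(-453), -405) - 1*4614517 = (819 - 1*(-453))*(1 + 1207*(-405)) - 1*4614517 = (819 + 453)*(1 - 488835) - 4614517 = 1272*(-488834) - 4614517 = -621796848 - 4614517 = -626411365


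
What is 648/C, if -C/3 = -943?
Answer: 216/943 ≈ 0.22906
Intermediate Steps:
C = 2829 (C = -3*(-943) = 2829)
648/C = 648/2829 = 648*(1/2829) = 216/943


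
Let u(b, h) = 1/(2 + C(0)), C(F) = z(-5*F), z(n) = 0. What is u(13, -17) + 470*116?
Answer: 109041/2 ≈ 54521.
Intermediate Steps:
C(F) = 0
u(b, h) = 1/2 (u(b, h) = 1/(2 + 0) = 1/2)
u(13, -17) + 470*116 = 1/2 + 470*116 = 1/2 + 54520 = 109041/2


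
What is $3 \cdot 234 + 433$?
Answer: $1135$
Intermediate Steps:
$3 \cdot 234 + 433 = 702 + 433 = 1135$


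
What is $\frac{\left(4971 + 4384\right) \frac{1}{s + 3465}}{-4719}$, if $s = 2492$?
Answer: $- \frac{9355}{28111083} \approx -0.00033279$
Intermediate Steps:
$\frac{\left(4971 + 4384\right) \frac{1}{s + 3465}}{-4719} = \frac{\left(4971 + 4384\right) \frac{1}{2492 + 3465}}{-4719} = \frac{9355}{5957} \left(- \frac{1}{4719}\right) = - \frac{9355}{28111083}$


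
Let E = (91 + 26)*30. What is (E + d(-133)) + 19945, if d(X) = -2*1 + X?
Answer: 23320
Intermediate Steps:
d(X) = -2 + X
E = 3510 (E = 117*30 = 3510)
(E + d(-133)) + 19945 = (3510 + (-2 - 133)) + 19945 = (3510 - 135) + 19945 = 3375 + 19945 = 23320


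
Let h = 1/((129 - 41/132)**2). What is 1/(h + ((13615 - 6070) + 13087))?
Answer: 288558169/5953532160232 ≈ 4.8468e-5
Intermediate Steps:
h = 17424/288558169 (h = 1/((129 - 41*1/132)**2) = 1/((129 - 41/132)**2) = 1/((16987/132)**2) = 1/(288558169/17424) = 17424/288558169 ≈ 6.0383e-5)
1/(h + ((13615 - 6070) + 13087)) = 1/(17424/288558169 + ((13615 - 6070) + 13087)) = 1/(17424/288558169 + (7545 + 13087)) = 1/(17424/288558169 + 20632) = 1/(5953532160232/288558169) = 288558169/5953532160232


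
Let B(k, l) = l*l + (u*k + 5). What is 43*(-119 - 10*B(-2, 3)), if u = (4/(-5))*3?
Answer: -13201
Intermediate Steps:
u = -12/5 (u = -⅕*4*3 = -⅘*3 = -12/5 ≈ -2.4000)
B(k, l) = 5 + l² - 12*k/5 (B(k, l) = l*l + (-12*k/5 + 5) = l² + (5 - 12*k/5) = 5 + l² - 12*k/5)
43*(-119 - 10*B(-2, 3)) = 43*(-119 - 10*(5 + 3² - 12/5*(-2))) = 43*(-119 - 10*(5 + 9 + 24/5)) = 43*(-119 - 10*94/5) = 43*(-119 - 188) = 43*(-307) = -13201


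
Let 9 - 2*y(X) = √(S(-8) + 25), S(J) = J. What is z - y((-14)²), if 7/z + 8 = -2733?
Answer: -24683/5482 + √17/2 ≈ -2.4410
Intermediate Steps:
z = -7/2741 (z = 7/(-8 - 2733) = 7/(-2741) = 7*(-1/2741) = -7/2741 ≈ -0.0025538)
y(X) = 9/2 - √17/2 (y(X) = 9/2 - √(-8 + 25)/2 = 9/2 - √17/2)
z - y((-14)²) = -7/2741 - (9/2 - √17/2) = -7/2741 + (-9/2 + √17/2) = -24683/5482 + √17/2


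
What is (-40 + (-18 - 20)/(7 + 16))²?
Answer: 917764/529 ≈ 1734.9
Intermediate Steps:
(-40 + (-18 - 20)/(7 + 16))² = (-40 - 38/23)² = (-958/23)² = 917764/529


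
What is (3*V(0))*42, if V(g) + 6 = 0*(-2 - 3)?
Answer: -756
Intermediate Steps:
V(g) = -6 (V(g) = -6 + 0*(-2 - 3) = -6 + 0*(-5) = -6 + 0 = -6)
(3*V(0))*42 = (3*(-6))*42 = -18*42 = -756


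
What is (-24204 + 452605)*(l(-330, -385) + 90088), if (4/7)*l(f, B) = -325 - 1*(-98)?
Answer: 153694427963/4 ≈ 3.8424e+10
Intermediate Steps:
l(f, B) = -1589/4 (l(f, B) = 7*(-325 - 1*(-98))/4 = 7*(-325 + 98)/4 = (7/4)*(-227) = -1589/4)
(-24204 + 452605)*(l(-330, -385) + 90088) = (-24204 + 452605)*(-1589/4 + 90088) = 428401*(358763/4) = 153694427963/4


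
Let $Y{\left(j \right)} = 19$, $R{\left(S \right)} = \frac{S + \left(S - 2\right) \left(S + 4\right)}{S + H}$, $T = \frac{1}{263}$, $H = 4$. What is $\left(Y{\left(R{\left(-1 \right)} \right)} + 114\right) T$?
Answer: $\frac{133}{263} \approx 0.5057$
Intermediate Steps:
$T = \frac{1}{263} \approx 0.0038023$
$R{\left(S \right)} = \frac{S + \left(-2 + S\right) \left(4 + S\right)}{4 + S}$ ($R{\left(S \right)} = \frac{S + \left(S - 2\right) \left(S + 4\right)}{S + 4} = \frac{S + \left(-2 + S\right) \left(4 + S\right)}{4 + S}$)
$\left(Y{\left(R{\left(-1 \right)} \right)} + 114\right) T = \left(19 + 114\right) \frac{1}{263} = 133 \cdot \frac{1}{263} = \frac{133}{263}$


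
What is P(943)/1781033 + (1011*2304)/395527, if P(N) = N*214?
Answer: 4228456672006/704446639391 ≈ 6.0025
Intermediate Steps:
P(N) = 214*N
P(943)/1781033 + (1011*2304)/395527 = (214*943)/1781033 + (1011*2304)/395527 = 201802*(1/1781033) + 2329344*(1/395527) = 201802/1781033 + 2329344/395527 = 4228456672006/704446639391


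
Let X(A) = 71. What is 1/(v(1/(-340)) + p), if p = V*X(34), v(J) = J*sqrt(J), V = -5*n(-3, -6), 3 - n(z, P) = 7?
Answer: 55811680000/79252585600001 + 680*I*sqrt(85)/79252585600001 ≈ 0.00070423 + 7.9105e-11*I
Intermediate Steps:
n(z, P) = -4 (n(z, P) = 3 - 1*7 = 3 - 7 = -4)
V = 20 (V = -5*(-4) = 20)
v(J) = J**(3/2)
p = 1420 (p = 20*71 = 1420)
1/(v(1/(-340)) + p) = 1/((1/(-340))**(3/2) + 1420) = 1/((-1/340)**(3/2) + 1420) = 1/(-I*sqrt(85)/57800 + 1420) = 1/(1420 - I*sqrt(85)/57800)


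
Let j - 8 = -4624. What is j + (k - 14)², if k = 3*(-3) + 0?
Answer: -4087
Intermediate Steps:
j = -4616 (j = 8 - 4624 = -4616)
k = -9 (k = -9 + 0 = -9)
j + (k - 14)² = -4616 + (-9 - 14)² = -4616 + (-23)² = -4616 + 529 = -4087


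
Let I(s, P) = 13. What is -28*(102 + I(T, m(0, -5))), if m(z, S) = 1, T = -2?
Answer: -3220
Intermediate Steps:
-28*(102 + I(T, m(0, -5))) = -28*(102 + 13) = -28*115 = -3220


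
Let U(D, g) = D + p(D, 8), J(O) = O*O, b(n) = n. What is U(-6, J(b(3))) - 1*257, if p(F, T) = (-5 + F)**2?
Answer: -142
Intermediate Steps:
J(O) = O**2
U(D, g) = D + (-5 + D)**2
U(-6, J(b(3))) - 1*257 = (-6 + (-5 - 6)**2) - 1*257 = (-6 + (-11)**2) - 257 = (-6 + 121) - 257 = 115 - 257 = -142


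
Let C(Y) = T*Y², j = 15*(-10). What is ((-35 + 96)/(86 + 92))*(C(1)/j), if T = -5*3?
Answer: 61/1780 ≈ 0.034270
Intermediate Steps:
j = -150
T = -15
C(Y) = -15*Y²
((-35 + 96)/(86 + 92))*(C(1)/j) = ((-35 + 96)/(86 + 92))*(-15*1²/(-150)) = (61/178)*(-15*1*(-1/150)) = (61*(1/178))*(-15*(-1/150)) = (61/178)*(⅒) = 61/1780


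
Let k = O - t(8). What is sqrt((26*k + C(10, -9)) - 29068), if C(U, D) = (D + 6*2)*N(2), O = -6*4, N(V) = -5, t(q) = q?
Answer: I*sqrt(29915) ≈ 172.96*I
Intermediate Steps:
O = -24
C(U, D) = -60 - 5*D (C(U, D) = (D + 6*2)*(-5) = (D + 12)*(-5) = (12 + D)*(-5) = -60 - 5*D)
k = -32 (k = -24 - 1*8 = -24 - 8 = -32)
sqrt((26*k + C(10, -9)) - 29068) = sqrt((26*(-32) + (-60 - 5*(-9))) - 29068) = sqrt((-832 + (-60 + 45)) - 29068) = sqrt((-832 - 15) - 29068) = sqrt(-847 - 29068) = sqrt(-29915) = I*sqrt(29915)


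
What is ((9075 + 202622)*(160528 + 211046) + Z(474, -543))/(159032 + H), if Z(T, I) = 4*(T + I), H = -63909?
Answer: 78661100802/95123 ≈ 8.2694e+5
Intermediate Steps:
Z(T, I) = 4*I + 4*T (Z(T, I) = 4*(I + T) = 4*I + 4*T)
((9075 + 202622)*(160528 + 211046) + Z(474, -543))/(159032 + H) = ((9075 + 202622)*(160528 + 211046) + (4*(-543) + 4*474))/(159032 - 63909) = (211697*371574 + (-2172 + 1896))/95123 = (78661101078 - 276)*(1/95123) = 78661100802*(1/95123) = 78661100802/95123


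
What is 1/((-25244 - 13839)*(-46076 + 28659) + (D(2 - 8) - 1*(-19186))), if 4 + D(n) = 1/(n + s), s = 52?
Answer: 46/31313478479 ≈ 1.4690e-9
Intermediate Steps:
D(n) = -4 + 1/(52 + n) (D(n) = -4 + 1/(n + 52) = -4 + 1/(52 + n))
1/((-25244 - 13839)*(-46076 + 28659) + (D(2 - 8) - 1*(-19186))) = 1/((-25244 - 13839)*(-46076 + 28659) + ((-207 - 4*(2 - 8))/(52 + (2 - 8)) - 1*(-19186))) = 1/(-39083*(-17417) + ((-207 - 4*(-6))/(52 - 6) + 19186)) = 1/(680708611 + ((-207 + 24)/46 + 19186)) = 1/(680708611 + ((1/46)*(-183) + 19186)) = 1/(680708611 + (-183/46 + 19186)) = 1/(680708611 + 882373/46) = 1/(31313478479/46) = 46/31313478479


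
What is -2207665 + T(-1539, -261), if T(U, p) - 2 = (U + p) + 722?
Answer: -2208741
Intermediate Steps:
T(U, p) = 724 + U + p (T(U, p) = 2 + ((U + p) + 722) = 2 + (722 + U + p) = 724 + U + p)
-2207665 + T(-1539, -261) = -2207665 + (724 - 1539 - 261) = -2207665 - 1076 = -2208741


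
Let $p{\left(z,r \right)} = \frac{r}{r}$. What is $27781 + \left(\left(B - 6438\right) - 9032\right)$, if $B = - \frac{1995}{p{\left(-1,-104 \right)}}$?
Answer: $10316$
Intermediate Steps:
$p{\left(z,r \right)} = 1$
$B = -1995$ ($B = - \frac{1995}{1} = \left(-1995\right) 1 = -1995$)
$27781 + \left(\left(B - 6438\right) - 9032\right) = 27781 - 17465 = 10316$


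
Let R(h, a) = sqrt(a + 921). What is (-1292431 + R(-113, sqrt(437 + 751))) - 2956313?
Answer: -4248744 + sqrt(921 + 6*sqrt(33)) ≈ -4.2487e+6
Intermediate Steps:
R(h, a) = sqrt(921 + a)
(-1292431 + R(-113, sqrt(437 + 751))) - 2956313 = (-1292431 + sqrt(921 + sqrt(437 + 751))) - 2956313 = (-1292431 + sqrt(921 + sqrt(1188))) - 2956313 = (-1292431 + sqrt(921 + 6*sqrt(33))) - 2956313 = -4248744 + sqrt(921 + 6*sqrt(33))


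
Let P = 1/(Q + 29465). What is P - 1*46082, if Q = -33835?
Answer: -201378341/4370 ≈ -46082.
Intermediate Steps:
P = -1/4370 (P = 1/(-33835 + 29465) = 1/(-4370) = -1/4370 ≈ -0.00022883)
P - 1*46082 = -1/4370 - 1*46082 = -1/4370 - 46082 = -201378341/4370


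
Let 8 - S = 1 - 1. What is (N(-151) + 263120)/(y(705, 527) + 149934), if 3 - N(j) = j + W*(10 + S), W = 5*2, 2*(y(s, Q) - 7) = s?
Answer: 526188/300587 ≈ 1.7505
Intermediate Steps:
y(s, Q) = 7 + s/2
W = 10
S = 8 (S = 8 - (1 - 1) = 8 - 1*0 = 8 + 0 = 8)
N(j) = -177 - j (N(j) = 3 - (j + 10*(10 + 8)) = 3 - (j + 10*18) = 3 - (j + 180) = 3 - (180 + j) = 3 + (-180 - j) = -177 - j)
(N(-151) + 263120)/(y(705, 527) + 149934) = ((-177 - 1*(-151)) + 263120)/((7 + (½)*705) + 149934) = ((-177 + 151) + 263120)/((7 + 705/2) + 149934) = (-26 + 263120)/(719/2 + 149934) = 263094/(300587/2) = 263094*(2/300587) = 526188/300587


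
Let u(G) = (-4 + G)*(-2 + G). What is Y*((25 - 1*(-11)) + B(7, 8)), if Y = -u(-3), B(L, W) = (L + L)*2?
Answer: -2240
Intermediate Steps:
B(L, W) = 4*L (B(L, W) = (2*L)*2 = 4*L)
Y = -35 (Y = -(8 + (-3)**2 - 6*(-3)) = -(8 + 9 + 18) = -1*35 = -35)
Y*((25 - 1*(-11)) + B(7, 8)) = -35*((25 - 1*(-11)) + 4*7) = -35*((25 + 11) + 28) = -35*(36 + 28) = -35*64 = -2240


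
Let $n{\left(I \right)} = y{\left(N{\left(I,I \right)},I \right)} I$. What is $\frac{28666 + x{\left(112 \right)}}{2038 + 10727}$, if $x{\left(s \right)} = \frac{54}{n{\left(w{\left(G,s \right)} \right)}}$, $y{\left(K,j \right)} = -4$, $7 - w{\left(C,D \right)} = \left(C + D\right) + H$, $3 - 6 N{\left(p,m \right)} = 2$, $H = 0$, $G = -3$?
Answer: $\frac{1949297}{868020} \approx 2.2457$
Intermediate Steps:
$N{\left(p,m \right)} = \frac{1}{6}$ ($N{\left(p,m \right)} = \frac{1}{2} - \frac{1}{3} = \frac{1}{6}$)
$w{\left(C,D \right)} = 7 - C - D$ ($w{\left(C,D \right)} = 7 - \left(\left(C + D\right) + 0\right) = 7 - \left(C + D\right) = 7 - C - D$)
$n{\left(I \right)} = - 4 I$
$x{\left(s \right)} = \frac{54}{-40 + 4 s}$ ($x{\left(s \right)} = \frac{54}{\left(-4\right) \left(7 - -3 - s\right)} = \frac{54}{\left(-4\right) \left(7 + 3 - s\right)} = \frac{54}{\left(-4\right) \left(10 - s\right)} = \frac{54}{-40 + 4 s}$)
$\frac{28666 + x{\left(112 \right)}}{2038 + 10727} = \frac{28666 + \frac{27}{2 \left(-10 + 112\right)}}{2038 + 10727} = \frac{28666 + \frac{27}{2 \cdot 102}}{12765} = \left(28666 + \frac{27}{2} \cdot \frac{1}{102}\right) \frac{1}{12765} = \left(28666 + \frac{9}{68}\right) \frac{1}{12765} = \frac{1949297}{68} \cdot \frac{1}{12765} = \frac{1949297}{868020}$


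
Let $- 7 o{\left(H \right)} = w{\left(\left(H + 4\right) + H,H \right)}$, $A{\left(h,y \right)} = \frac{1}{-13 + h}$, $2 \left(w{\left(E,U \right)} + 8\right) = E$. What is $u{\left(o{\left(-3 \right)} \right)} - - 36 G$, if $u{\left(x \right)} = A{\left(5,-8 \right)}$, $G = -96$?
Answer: $- \frac{27649}{8} \approx -3456.1$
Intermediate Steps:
$w{\left(E,U \right)} = -8 + \frac{E}{2}$
$o{\left(H \right)} = \frac{6}{7} - \frac{H}{7}$ ($o{\left(H \right)} = - \frac{-8 + \frac{\left(H + 4\right) + H}{2}}{7} = - \frac{-8 + \frac{\left(4 + H\right) + H}{2}}{7} = - \frac{-8 + \frac{4 + 2 H}{2}}{7} = - \frac{-8 + \left(2 + H\right)}{7} = - \frac{-6 + H}{7} = \frac{6}{7} - \frac{H}{7}$)
$u{\left(x \right)} = - \frac{1}{8}$ ($u{\left(x \right)} = \frac{1}{-13 + 5} = \frac{1}{-8} = - \frac{1}{8}$)
$u{\left(o{\left(-3 \right)} \right)} - - 36 G = - \frac{1}{8} - \left(-36\right) \left(-96\right) = - \frac{1}{8} - 3456 = - \frac{27649}{8}$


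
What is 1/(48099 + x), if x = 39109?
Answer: 1/87208 ≈ 1.1467e-5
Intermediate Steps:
1/(48099 + x) = 1/(48099 + 39109) = 1/87208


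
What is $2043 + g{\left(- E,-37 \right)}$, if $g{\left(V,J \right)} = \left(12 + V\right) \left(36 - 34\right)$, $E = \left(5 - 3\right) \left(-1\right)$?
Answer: $2071$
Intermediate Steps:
$E = -2$ ($E = 2 \left(-1\right) = -2$)
$g{\left(V,J \right)} = 24 + 2 V$ ($g{\left(V,J \right)} = \left(12 + V\right) 2 = 24 + 2 V$)
$2043 + g{\left(- E,-37 \right)} = 2043 + \left(24 + 2 \left(\left(-1\right) \left(-2\right)\right)\right) = 2043 + \left(24 + 2 \cdot 2\right) = 2043 + \left(24 + 4\right) = 2043 + 28 = 2071$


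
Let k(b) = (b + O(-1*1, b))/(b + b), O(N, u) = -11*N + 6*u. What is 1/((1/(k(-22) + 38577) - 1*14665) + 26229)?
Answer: 154321/1784568048 ≈ 8.6475e-5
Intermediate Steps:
k(b) = (11 + 7*b)/(2*b) (k(b) = (b + (-(-11) + 6*b))/(b + b) = (b + (-11*(-1) + 6*b))/((2*b)) = (b + (11 + 6*b))*(1/(2*b)) = (11 + 7*b)*(1/(2*b)) = (11 + 7*b)/(2*b))
1/((1/(k(-22) + 38577) - 1*14665) + 26229) = 1/((1/((½)*(11 + 7*(-22))/(-22) + 38577) - 1*14665) + 26229) = 1/((1/((½)*(-1/22)*(11 - 154) + 38577) - 14665) + 26229) = 1/((1/((½)*(-1/22)*(-143) + 38577) - 14665) + 26229) = 1/((1/(13/4 + 38577) - 14665) + 26229) = 1/((1/(154321/4) - 14665) + 26229) = 1/((4/154321 - 14665) + 26229) = 1/(-2263117461/154321 + 26229) = 1/(1784568048/154321) = 154321/1784568048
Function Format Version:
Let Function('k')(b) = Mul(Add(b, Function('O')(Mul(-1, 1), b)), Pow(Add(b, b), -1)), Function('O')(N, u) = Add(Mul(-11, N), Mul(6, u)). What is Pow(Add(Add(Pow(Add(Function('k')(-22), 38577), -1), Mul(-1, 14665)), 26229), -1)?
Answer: Rational(154321, 1784568048) ≈ 8.6475e-5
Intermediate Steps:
Function('k')(b) = Mul(Rational(1, 2), Pow(b, -1), Add(11, Mul(7, b))) (Function('k')(b) = Mul(Add(b, Add(Mul(-11, Mul(-1, 1)), Mul(6, b))), Pow(Add(b, b), -1)) = Mul(Add(b, Add(Mul(-11, -1), Mul(6, b))), Pow(Mul(2, b), -1)) = Mul(Add(b, Add(11, Mul(6, b))), Mul(Rational(1, 2), Pow(b, -1))) = Mul(Add(11, Mul(7, b)), Mul(Rational(1, 2), Pow(b, -1))) = Mul(Rational(1, 2), Pow(b, -1), Add(11, Mul(7, b))))
Pow(Add(Add(Pow(Add(Function('k')(-22), 38577), -1), Mul(-1, 14665)), 26229), -1) = Pow(Add(Add(Pow(Add(Mul(Rational(1, 2), Pow(-22, -1), Add(11, Mul(7, -22))), 38577), -1), Mul(-1, 14665)), 26229), -1) = Pow(Add(Add(Pow(Add(Mul(Rational(1, 2), Rational(-1, 22), Add(11, -154)), 38577), -1), -14665), 26229), -1) = Pow(Add(Add(Pow(Add(Mul(Rational(1, 2), Rational(-1, 22), -143), 38577), -1), -14665), 26229), -1) = Pow(Add(Add(Pow(Add(Rational(13, 4), 38577), -1), -14665), 26229), -1) = Pow(Add(Add(Pow(Rational(154321, 4), -1), -14665), 26229), -1) = Pow(Add(Add(Rational(4, 154321), -14665), 26229), -1) = Pow(Add(Rational(-2263117461, 154321), 26229), -1) = Pow(Rational(1784568048, 154321), -1) = Rational(154321, 1784568048)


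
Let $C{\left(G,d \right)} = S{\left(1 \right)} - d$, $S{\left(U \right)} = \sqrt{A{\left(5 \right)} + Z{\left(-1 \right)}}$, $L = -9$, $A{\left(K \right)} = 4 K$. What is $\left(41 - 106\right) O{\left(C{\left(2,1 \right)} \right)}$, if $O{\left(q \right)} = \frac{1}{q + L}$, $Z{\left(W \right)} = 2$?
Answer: $\frac{25}{3} + \frac{5 \sqrt{22}}{6} \approx 12.242$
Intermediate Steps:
$S{\left(U \right)} = \sqrt{22}$ ($S{\left(U \right)} = \sqrt{4 \cdot 5 + 2} = \sqrt{20 + 2} = \sqrt{22}$)
$C{\left(G,d \right)} = \sqrt{22} - d$
$O{\left(q \right)} = \frac{1}{-9 + q}$ ($O{\left(q \right)} = \frac{1}{q - 9} = \frac{1}{-9 + q}$)
$\left(41 - 106\right) O{\left(C{\left(2,1 \right)} \right)} = \frac{41 - 106}{-9 + \left(\sqrt{22} - 1\right)} = - \frac{65}{-9 - \left(1 - \sqrt{22}\right)} = - \frac{65}{-10 + \sqrt{22}}$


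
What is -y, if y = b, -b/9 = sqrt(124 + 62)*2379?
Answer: 21411*sqrt(186) ≈ 2.9201e+5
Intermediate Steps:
b = -21411*sqrt(186) (b = -9*sqrt(124 + 62)*2379 = -9*sqrt(186)*2379 = -21411*sqrt(186) ≈ -2.9201e+5)
y = -21411*sqrt(186) ≈ -2.9201e+5
-y = -(-21411)*sqrt(186) = 21411*sqrt(186)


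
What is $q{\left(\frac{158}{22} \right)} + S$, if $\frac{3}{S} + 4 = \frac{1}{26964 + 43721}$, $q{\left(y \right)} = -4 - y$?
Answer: $- \frac{37109502}{3110129} \approx -11.932$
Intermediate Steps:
$S = - \frac{212055}{282739}$ ($S = \frac{3}{-4 + \frac{1}{26964 + 43721}} = \frac{3}{-4 + \frac{1}{70685}} = \frac{3}{- \frac{282739}{70685}} = 3 \left(- \frac{70685}{282739}\right) = - \frac{212055}{282739} \approx -0.75$)
$q{\left(\frac{158}{22} \right)} + S = \left(-4 - \frac{158}{22}\right) - \frac{212055}{282739} = \left(-4 - 158 \cdot \frac{1}{22}\right) - \frac{212055}{282739} = \left(-4 - \frac{79}{11}\right) - \frac{212055}{282739} = - \frac{123}{11} - \frac{212055}{282739} = - \frac{37109502}{3110129}$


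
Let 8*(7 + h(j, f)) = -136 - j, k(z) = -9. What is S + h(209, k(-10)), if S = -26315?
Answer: -210921/8 ≈ -26365.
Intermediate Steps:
h(j, f) = -24 - j/8 (h(j, f) = -7 + (-136 - j)/8 = -7 + (-17 - j/8) = -24 - j/8)
S + h(209, k(-10)) = -26315 + (-24 - ⅛*209) = -26315 + (-24 - 209/8) = -26315 - 401/8 = -210921/8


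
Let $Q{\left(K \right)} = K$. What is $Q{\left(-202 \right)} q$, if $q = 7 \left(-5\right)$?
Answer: $7070$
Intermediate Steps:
$q = -35$
$Q{\left(-202 \right)} q = \left(-202\right) \left(-35\right) = 7070$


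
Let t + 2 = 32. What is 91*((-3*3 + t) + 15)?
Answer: 3276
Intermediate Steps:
t = 30 (t = -2 + 32 = 30)
91*((-3*3 + t) + 15) = 91*((-3*3 + 30) + 15) = 91*((-9 + 30) + 15) = 91*(21 + 15) = 91*36 = 3276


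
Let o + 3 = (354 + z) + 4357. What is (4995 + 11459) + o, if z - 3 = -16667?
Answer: 4498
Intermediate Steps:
z = -16664 (z = 3 - 16667 = -16664)
o = -11956 (o = -3 + ((354 - 16664) + 4357) = -3 + (-16310 + 4357) = -3 - 11953 = -11956)
(4995 + 11459) + o = (4995 + 11459) - 11956 = 16454 - 11956 = 4498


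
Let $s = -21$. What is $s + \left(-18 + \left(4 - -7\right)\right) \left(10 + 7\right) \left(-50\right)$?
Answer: $5929$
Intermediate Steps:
$s + \left(-18 + \left(4 - -7\right)\right) \left(10 + 7\right) \left(-50\right) = -21 + \left(-18 + \left(4 - -7\right)\right) \left(10 + 7\right) \left(-50\right) = -21 + \left(-18 + \left(4 + 7\right)\right) 17 \left(-50\right) = -21 + \left(-18 + 11\right) 17 \left(-50\right) = -21 + \left(-7\right) 17 \left(-50\right) = -21 - -5950 = -21 + 5950 = 5929$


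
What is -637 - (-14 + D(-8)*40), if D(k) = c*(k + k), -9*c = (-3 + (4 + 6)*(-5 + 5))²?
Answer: -1263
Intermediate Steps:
c = -1 (c = -(-3 + (4 + 6)*(-5 + 5))²/9 = -(-3 + 10*0)²/9 = -(-3 + 0)²/9 = -⅑*(-3)² = -⅑*9 = -1)
D(k) = -2*k (D(k) = -(k + k) = -2*k)
-637 - (-14 + D(-8)*40) = -637 - (-14 - 2*(-8)*40) = -637 - (-14 + 16*40) = -637 - (-14 + 640) = -637 - 1*626 = -637 - 626 = -1263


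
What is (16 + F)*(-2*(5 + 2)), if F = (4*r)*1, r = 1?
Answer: -280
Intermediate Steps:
F = 4 (F = (4*1)*1 = 4*1 = 4)
(16 + F)*(-2*(5 + 2)) = (16 + 4)*(-2*(5 + 2)) = 20*(-2*7) = 20*(-14) = -280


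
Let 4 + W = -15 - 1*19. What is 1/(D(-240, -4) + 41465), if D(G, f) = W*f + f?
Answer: 1/41613 ≈ 2.4031e-5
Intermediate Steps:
W = -38 (W = -4 + (-15 - 1*19) = -4 + (-15 - 19) = -4 - 34 = -38)
D(G, f) = -37*f (D(G, f) = -38*f + f = -37*f)
1/(D(-240, -4) + 41465) = 1/(-37*(-4) + 41465) = 1/(148 + 41465) = 1/41613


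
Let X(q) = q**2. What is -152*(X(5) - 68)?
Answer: 6536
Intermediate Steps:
-152*(X(5) - 68) = -152*(5**2 - 68) = -152*(25 - 68) = -152*(-43) = 6536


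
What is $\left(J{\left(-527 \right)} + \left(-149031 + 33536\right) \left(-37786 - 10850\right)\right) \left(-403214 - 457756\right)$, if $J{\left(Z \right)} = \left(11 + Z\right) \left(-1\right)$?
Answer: $-4836253887835920$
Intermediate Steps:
$J{\left(Z \right)} = -11 - Z$
$\left(J{\left(-527 \right)} + \left(-149031 + 33536\right) \left(-37786 - 10850\right)\right) \left(-403214 - 457756\right) = \left(\left(-11 - -527\right) + \left(-149031 + 33536\right) \left(-37786 - 10850\right)\right) \left(-403214 - 457756\right) = \left(\left(-11 + 527\right) - -5617214820\right) \left(-860970\right) = \left(516 + 5617214820\right) \left(-860970\right) = 5617215336 \left(-860970\right) = -4836253887835920$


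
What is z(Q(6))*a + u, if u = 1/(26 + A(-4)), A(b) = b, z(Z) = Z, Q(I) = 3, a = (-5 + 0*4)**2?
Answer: 1651/22 ≈ 75.045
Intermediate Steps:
a = 25 (a = (-5 + 0)**2 = (-5)**2 = 25)
u = 1/22 (u = 1/(26 - 4) = 1/22 ≈ 0.045455)
z(Q(6))*a + u = 3*25 + 1/22 = 75 + 1/22 = 1651/22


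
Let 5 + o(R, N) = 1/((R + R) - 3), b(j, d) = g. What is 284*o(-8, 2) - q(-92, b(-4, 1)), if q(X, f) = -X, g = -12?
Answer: -29012/19 ≈ -1526.9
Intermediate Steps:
b(j, d) = -12
o(R, N) = -5 + 1/(-3 + 2*R) (o(R, N) = -5 + 1/((R + R) - 3) = -5 + 1/(2*R - 3) = -5 + 1/(-3 + 2*R))
284*o(-8, 2) - q(-92, b(-4, 1)) = 284*(2*(8 - 5*(-8))/(-3 + 2*(-8))) - (-1)*(-92) = 284*(2*(8 + 40)/(-3 - 16)) - 1*92 = 284*(2*48/(-19)) - 92 = 284*(2*(-1/19)*48) - 92 = 284*(-96/19) - 92 = -27264/19 - 92 = -29012/19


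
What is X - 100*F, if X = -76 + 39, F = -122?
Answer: 12163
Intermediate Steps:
X = -37
X - 100*F = -37 - 100*(-122) = -37 + 12200 = 12163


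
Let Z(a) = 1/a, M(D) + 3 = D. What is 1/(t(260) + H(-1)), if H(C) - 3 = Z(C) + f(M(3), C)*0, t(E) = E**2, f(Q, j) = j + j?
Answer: 1/67602 ≈ 1.4792e-5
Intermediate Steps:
M(D) = -3 + D
f(Q, j) = 2*j
H(C) = 3 + 1/C (H(C) = 3 + (1/C + (2*C)*0) = 3 + (1/C + 0) = 3 + 1/C)
1/(t(260) + H(-1)) = 1/(260**2 + (3 + 1/(-1))) = 1/(67600 + (3 - 1)) = 1/(67600 + 2) = 1/67602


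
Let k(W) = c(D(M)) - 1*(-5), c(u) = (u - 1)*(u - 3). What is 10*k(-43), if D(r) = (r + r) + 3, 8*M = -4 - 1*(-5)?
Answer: 445/8 ≈ 55.625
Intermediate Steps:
M = ⅛ (M = (-4 - 1*(-5))/8 = (-4 + 5)/8 = (⅛)*1 = ⅛ ≈ 0.12500)
D(r) = 3 + 2*r (D(r) = 2*r + 3 = 3 + 2*r)
c(u) = (-1 + u)*(-3 + u)
k(W) = 89/16 (k(W) = (3 + (3 + 2*(⅛))² - 4*(3 + 2*(⅛))) - 1*(-5) = (3 + (3 + ¼)² - 4*(3 + ¼)) + 5 = (3 + (13/4)² - 4*13/4) + 5 = (3 + 169/16 - 13) + 5 = 9/16 + 5 = 89/16)
10*k(-43) = 10*(89/16) = 445/8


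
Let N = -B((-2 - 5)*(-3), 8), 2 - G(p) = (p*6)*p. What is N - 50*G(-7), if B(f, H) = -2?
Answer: 14602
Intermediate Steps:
G(p) = 2 - 6*p² (G(p) = 2 - p*6*p = 2 - 6*p*p = 2 - 6*p²)
N = 2 (N = -1*(-2) = 2)
N - 50*G(-7) = 2 - 50*(2 - 6*(-7)²) = 2 - 50*(2 - 6*49) = 2 - 50*(2 - 294) = 2 - 50*(-292) = 2 + 14600 = 14602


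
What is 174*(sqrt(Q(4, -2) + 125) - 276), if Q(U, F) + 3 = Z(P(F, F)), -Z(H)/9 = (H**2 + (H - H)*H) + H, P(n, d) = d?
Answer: -48024 + 348*sqrt(26) ≈ -46250.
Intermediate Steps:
Z(H) = -9*H - 9*H**2 (Z(H) = -9*((H**2 + (H - H)*H) + H) = -9*((H**2 + 0*H) + H) = -9*((H**2 + 0) + H) = -9*(H**2 + H) = -9*(H + H**2) = -9*H - 9*H**2)
Q(U, F) = -3 - 9*F*(1 + F)
174*(sqrt(Q(4, -2) + 125) - 276) = 174*(sqrt((-3 - 9*(-2)*(1 - 2)) + 125) - 276) = 174*(sqrt((-3 - 9*(-2)*(-1)) + 125) - 276) = 174*(sqrt((-3 - 18) + 125) - 276) = 174*(sqrt(-21 + 125) - 276) = 174*(sqrt(104) - 276) = 174*(2*sqrt(26) - 276) = 174*(-276 + 2*sqrt(26)) = -48024 + 348*sqrt(26)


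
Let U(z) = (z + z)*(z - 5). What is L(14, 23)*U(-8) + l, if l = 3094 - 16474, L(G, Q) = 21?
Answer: -9012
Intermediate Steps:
U(z) = 2*z*(-5 + z) (U(z) = (2*z)*(-5 + z) = 2*z*(-5 + z))
l = -13380
L(14, 23)*U(-8) + l = 21*(2*(-8)*(-5 - 8)) - 13380 = 21*(2*(-8)*(-13)) - 13380 = 21*208 - 13380 = 4368 - 13380 = -9012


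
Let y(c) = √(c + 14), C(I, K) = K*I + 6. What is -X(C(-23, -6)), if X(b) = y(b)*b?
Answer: -144*√158 ≈ -1810.1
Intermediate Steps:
C(I, K) = 6 + I*K (C(I, K) = I*K + 6 = 6 + I*K)
y(c) = √(14 + c)
X(b) = b*√(14 + b) (X(b) = √(14 + b)*b = b*√(14 + b))
-X(C(-23, -6)) = -(6 - 23*(-6))*√(14 + (6 - 23*(-6))) = -(6 + 138)*√(14 + (6 + 138)) = -144*√(14 + 144) = -144*√158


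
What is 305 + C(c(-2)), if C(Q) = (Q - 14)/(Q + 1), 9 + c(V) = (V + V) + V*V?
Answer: 2463/8 ≈ 307.88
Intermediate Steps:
c(V) = -9 + V² + 2*V (c(V) = -9 + ((V + V) + V*V) = -9 + (2*V + V²) = -9 + (V² + 2*V) = -9 + V² + 2*V)
C(Q) = (-14 + Q)/(1 + Q)
305 + C(c(-2)) = 305 + (-14 + (-9 + (-2)² + 2*(-2)))/(1 + (-9 + (-2)² + 2*(-2))) = 305 + (-14 + (-9 + 4 - 4))/(1 + (-9 + 4 - 4)) = 305 + (-14 - 9)/(1 - 9) = 305 - 23/(-8) = 305 - ⅛*(-23) = 305 + 23/8 = 2463/8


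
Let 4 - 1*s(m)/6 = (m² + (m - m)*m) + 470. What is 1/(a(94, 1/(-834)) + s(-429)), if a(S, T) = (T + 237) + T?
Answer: -417/461537686 ≈ -9.0350e-7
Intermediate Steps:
a(S, T) = 237 + 2*T (a(S, T) = (237 + T) + T = 237 + 2*T)
s(m) = -2796 - 6*m² (s(m) = 24 - 6*((m² + (m - m)*m) + 470) = 24 - 6*((m² + 0*m) + 470) = 24 - 6*((m² + 0) + 470) = 24 - 6*(m² + 470) = 24 - 6*(470 + m²) = 24 + (-2820 - 6*m²) = -2796 - 6*m²)
1/(a(94, 1/(-834)) + s(-429)) = 1/((237 + 2/(-834)) + (-2796 - 6*(-429)²)) = 1/((237 + 2*(-1/834)) + (-2796 - 6*184041)) = 1/((237 - 1/417) + (-2796 - 1104246)) = 1/(98828/417 - 1107042) = 1/(-461537686/417) = -417/461537686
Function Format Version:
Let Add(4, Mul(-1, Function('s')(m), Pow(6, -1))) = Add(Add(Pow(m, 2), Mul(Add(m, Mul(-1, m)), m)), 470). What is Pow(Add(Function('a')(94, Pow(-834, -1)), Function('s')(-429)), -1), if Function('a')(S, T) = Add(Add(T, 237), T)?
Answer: Rational(-417, 461537686) ≈ -9.0350e-7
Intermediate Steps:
Function('a')(S, T) = Add(237, Mul(2, T)) (Function('a')(S, T) = Add(Add(237, T), T) = Add(237, Mul(2, T)))
Function('s')(m) = Add(-2796, Mul(-6, Pow(m, 2))) (Function('s')(m) = Add(24, Mul(-6, Add(Add(Pow(m, 2), Mul(Add(m, Mul(-1, m)), m)), 470))) = Add(24, Mul(-6, Add(Add(Pow(m, 2), Mul(0, m)), 470))) = Add(24, Mul(-6, Add(Add(Pow(m, 2), 0), 470))) = Add(24, Mul(-6, Add(Pow(m, 2), 470))) = Add(24, Mul(-6, Add(470, Pow(m, 2)))) = Add(24, Add(-2820, Mul(-6, Pow(m, 2)))) = Add(-2796, Mul(-6, Pow(m, 2))))
Pow(Add(Function('a')(94, Pow(-834, -1)), Function('s')(-429)), -1) = Pow(Add(Add(237, Mul(2, Pow(-834, -1))), Add(-2796, Mul(-6, Pow(-429, 2)))), -1) = Pow(Add(Add(237, Mul(2, Rational(-1, 834))), Add(-2796, Mul(-6, 184041))), -1) = Pow(Add(Add(237, Rational(-1, 417)), Add(-2796, -1104246)), -1) = Pow(Add(Rational(98828, 417), -1107042), -1) = Pow(Rational(-461537686, 417), -1) = Rational(-417, 461537686)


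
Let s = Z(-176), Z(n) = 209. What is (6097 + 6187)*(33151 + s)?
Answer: 409794240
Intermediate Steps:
s = 209
(6097 + 6187)*(33151 + s) = (6097 + 6187)*(33151 + 209) = 12284*33360 = 409794240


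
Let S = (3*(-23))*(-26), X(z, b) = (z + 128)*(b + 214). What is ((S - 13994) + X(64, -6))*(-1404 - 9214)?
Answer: -294500848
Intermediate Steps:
X(z, b) = (128 + z)*(214 + b)
S = 1794 (S = -69*(-26) = 1794)
((S - 13994) + X(64, -6))*(-1404 - 9214) = ((1794 - 13994) + (27392 + 128*(-6) + 214*64 - 6*64))*(-1404 - 9214) = (-12200 + (27392 - 768 + 13696 - 384))*(-10618) = (-12200 + 39936)*(-10618) = 27736*(-10618) = -294500848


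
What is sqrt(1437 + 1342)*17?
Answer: 17*sqrt(2779) ≈ 896.18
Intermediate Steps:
sqrt(1437 + 1342)*17 = sqrt(2779)*17 = 17*sqrt(2779)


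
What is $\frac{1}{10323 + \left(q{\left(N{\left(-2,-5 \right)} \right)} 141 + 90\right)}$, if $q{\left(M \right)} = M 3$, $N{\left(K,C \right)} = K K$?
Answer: $\frac{1}{12105} \approx 8.2611 \cdot 10^{-5}$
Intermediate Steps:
$N{\left(K,C \right)} = K^{2}$
$q{\left(M \right)} = 3 M$
$\frac{1}{10323 + \left(q{\left(N{\left(-2,-5 \right)} \right)} 141 + 90\right)} = \frac{1}{10323 + \left(3 \left(-2\right)^{2} \cdot 141 + 90\right)} = \frac{1}{10323 + \left(3 \cdot 4 \cdot 141 + 90\right)} = \frac{1}{10323 + \left(12 \cdot 141 + 90\right)} = \frac{1}{10323 + \left(1692 + 90\right)} = \frac{1}{10323 + 1782} = \frac{1}{12105}$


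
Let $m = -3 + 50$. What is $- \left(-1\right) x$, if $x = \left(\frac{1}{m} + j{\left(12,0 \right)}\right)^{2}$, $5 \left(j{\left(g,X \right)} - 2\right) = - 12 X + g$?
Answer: $\frac{1079521}{55225} \approx 19.548$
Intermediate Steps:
$m = 47$
$j{\left(g,X \right)} = 2 - \frac{12 X}{5} + \frac{g}{5}$ ($j{\left(g,X \right)} = 2 + \frac{- 12 X + g}{5} = 2 + \frac{g - 12 X}{5} = 2 - \left(- \frac{g}{5} + \frac{12 X}{5}\right) = 2 - \frac{12 X}{5} + \frac{g}{5}$)
$x = \frac{1079521}{55225}$ ($x = \left(\frac{1}{47} + \left(2 - 0 + \frac{1}{5} \cdot 12\right)\right)^{2} = \left(\frac{1}{47} + \left(2 + 0 + \frac{12}{5}\right)\right)^{2} = \left(\frac{1}{47} + \frac{22}{5}\right)^{2} = \left(\frac{1039}{235}\right)^{2} = \frac{1079521}{55225} \approx 19.548$)
$- \left(-1\right) x = - \frac{\left(-1\right) 1079521}{55225} = \left(-1\right) \left(- \frac{1079521}{55225}\right) = \frac{1079521}{55225}$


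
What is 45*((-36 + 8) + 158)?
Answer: 5850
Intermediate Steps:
45*((-36 + 8) + 158) = 45*(-28 + 158) = 45*130 = 5850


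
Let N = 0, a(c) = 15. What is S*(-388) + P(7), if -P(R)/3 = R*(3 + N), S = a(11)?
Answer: -5883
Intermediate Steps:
S = 15
P(R) = -9*R (P(R) = -3*R*(3 + 0) = -3*R*3 = -9*R)
S*(-388) + P(7) = 15*(-388) - 9*7 = -5820 - 63 = -5883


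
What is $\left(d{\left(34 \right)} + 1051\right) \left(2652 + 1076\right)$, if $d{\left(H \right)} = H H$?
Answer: $8227696$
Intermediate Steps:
$d{\left(H \right)} = H^{2}$
$\left(d{\left(34 \right)} + 1051\right) \left(2652 + 1076\right) = \left(34^{2} + 1051\right) \left(2652 + 1076\right) = \left(1156 + 1051\right) 3728 = 2207 \cdot 3728 = 8227696$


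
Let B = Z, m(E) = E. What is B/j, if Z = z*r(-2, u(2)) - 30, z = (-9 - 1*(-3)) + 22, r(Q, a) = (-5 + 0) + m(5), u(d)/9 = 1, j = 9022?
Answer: -15/4511 ≈ -0.0033252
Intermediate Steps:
u(d) = 9 (u(d) = 9*1 = 9)
r(Q, a) = 0 (r(Q, a) = (-5 + 0) + 5 = -5 + 5 = 0)
z = 16 (z = (-9 + 3) + 22 = -6 + 22 = 16)
Z = -30 (Z = 16*0 - 30 = 0 - 30 = -30)
B = -30
B/j = -30/9022 = -30*1/9022 = -15/4511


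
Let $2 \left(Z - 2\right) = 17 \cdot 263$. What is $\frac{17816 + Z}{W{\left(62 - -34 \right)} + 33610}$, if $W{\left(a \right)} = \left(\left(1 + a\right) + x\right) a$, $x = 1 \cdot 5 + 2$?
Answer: $\frac{40107}{87188} \approx 0.46001$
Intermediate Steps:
$x = 7$ ($x = 5 + 2 = 7$)
$W{\left(a \right)} = a \left(8 + a\right)$ ($W{\left(a \right)} = \left(\left(1 + a\right) + 7\right) a = \left(8 + a\right) a = a \left(8 + a\right)$)
$Z = \frac{4475}{2}$ ($Z = 2 + \frac{17 \cdot 263}{2} = 2 + \frac{1}{2} \cdot 4471 = 2 + \frac{4471}{2} = \frac{4475}{2} \approx 2237.5$)
$\frac{17816 + Z}{W{\left(62 - -34 \right)} + 33610} = \frac{17816 + \frac{4475}{2}}{\left(62 - -34\right) \left(8 + \left(62 - -34\right)\right) + 33610} = \frac{40107}{2 \left(\left(62 + 34\right) \left(8 + \left(62 + 34\right)\right) + 33610\right)} = \frac{40107}{2 \left(96 \left(8 + 96\right) + 33610\right)} = \frac{40107}{2 \left(96 \cdot 104 + 33610\right)} = \frac{40107}{2 \left(9984 + 33610\right)} = \frac{40107}{2 \cdot 43594} = \frac{40107}{2} \cdot \frac{1}{43594} = \frac{40107}{87188}$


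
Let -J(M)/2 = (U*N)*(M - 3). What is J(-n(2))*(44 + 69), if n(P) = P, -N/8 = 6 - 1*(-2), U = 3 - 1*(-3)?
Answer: -433920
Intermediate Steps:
U = 6 (U = 3 + 3 = 6)
N = -64 (N = -8*(6 - 1*(-2)) = -8*(6 + 2) = -8*8 = -64)
J(M) = -2304 + 768*M (J(M) = -2*6*(-64)*(M - 3) = -(-768)*(-3 + M) = -2*(1152 - 384*M) = -2304 + 768*M)
J(-n(2))*(44 + 69) = (-2304 + 768*(-1*2))*(44 + 69) = (-2304 + 768*(-2))*113 = (-2304 - 1536)*113 = -3840*113 = -433920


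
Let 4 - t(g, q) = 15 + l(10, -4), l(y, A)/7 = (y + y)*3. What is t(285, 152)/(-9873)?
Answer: 431/9873 ≈ 0.043654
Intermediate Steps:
l(y, A) = 42*y (l(y, A) = 7*((y + y)*3) = 7*((2*y)*3) = 7*(6*y) = 42*y)
t(g, q) = -431 (t(g, q) = 4 - (15 + 42*10) = 4 - (15 + 420) = 4 - 1*435 = 4 - 435 = -431)
t(285, 152)/(-9873) = -431/(-9873) = -431*(-1/9873) = 431/9873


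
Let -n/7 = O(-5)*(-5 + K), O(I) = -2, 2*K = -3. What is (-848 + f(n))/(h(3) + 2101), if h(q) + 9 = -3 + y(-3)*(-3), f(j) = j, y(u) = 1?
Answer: -939/2086 ≈ -0.45014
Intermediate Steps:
K = -3/2 (K = (½)*(-3) = -3/2 ≈ -1.5000)
n = -91 (n = -(-14)*(-5 - 3/2) = -(-14)*(-13)/2 = -7*13 = -91)
h(q) = -15 (h(q) = -9 + (-3 + 1*(-3)) = -9 + (-3 - 3) = -9 - 6 = -15)
(-848 + f(n))/(h(3) + 2101) = (-848 - 91)/(-15 + 2101) = -939/2086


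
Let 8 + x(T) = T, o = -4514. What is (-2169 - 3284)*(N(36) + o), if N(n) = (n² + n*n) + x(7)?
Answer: 10486119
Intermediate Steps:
x(T) = -8 + T
N(n) = -1 + 2*n² (N(n) = (n² + n*n) + (-8 + 7) = (n² + n²) - 1 = 2*n² - 1 = -1 + 2*n²)
(-2169 - 3284)*(N(36) + o) = (-2169 - 3284)*((-1 + 2*36²) - 4514) = -5453*((-1 + 2*1296) - 4514) = -5453*((-1 + 2592) - 4514) = -5453*(2591 - 4514) = -5453*(-1923) = 10486119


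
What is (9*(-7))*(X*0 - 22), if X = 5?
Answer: 1386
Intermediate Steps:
(9*(-7))*(X*0 - 22) = (9*(-7))*(5*0 - 22) = -63*(0 - 22) = -63*(-22) = 1386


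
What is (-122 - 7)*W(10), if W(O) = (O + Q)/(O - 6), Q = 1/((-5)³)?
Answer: -161121/500 ≈ -322.24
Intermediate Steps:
Q = -1/125 (Q = 1/(-125) = -1/125 ≈ -0.0080000)
W(O) = (-1/125 + O)/(-6 + O) (W(O) = (O - 1/125)/(O - 6) = (-1/125 + O)/(-6 + O))
(-122 - 7)*W(10) = (-122 - 7)*((-1/125 + 10)/(-6 + 10)) = -129*1249/(4*125) = -129*1249/500 = -161121/500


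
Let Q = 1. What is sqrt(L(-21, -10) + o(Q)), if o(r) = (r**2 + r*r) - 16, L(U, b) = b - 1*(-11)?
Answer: I*sqrt(13) ≈ 3.6056*I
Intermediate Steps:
L(U, b) = 11 + b (L(U, b) = b + 11 = 11 + b)
o(r) = -16 + 2*r**2 (o(r) = (r**2 + r**2) - 16 = 2*r**2 - 16 = -16 + 2*r**2)
sqrt(L(-21, -10) + o(Q)) = sqrt((11 - 10) + (-16 + 2*1**2)) = sqrt(1 + (-16 + 2*1)) = sqrt(1 + (-16 + 2)) = sqrt(1 - 14) = sqrt(-13) = I*sqrt(13)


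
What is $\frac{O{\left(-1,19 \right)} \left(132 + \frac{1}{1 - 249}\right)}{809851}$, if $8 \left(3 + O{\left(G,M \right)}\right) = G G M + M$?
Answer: $\frac{32735}{114767456} \approx 0.00028523$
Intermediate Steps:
$O{\left(G,M \right)} = -3 + \frac{M}{8} + \frac{M G^{2}}{8}$ ($O{\left(G,M \right)} = -3 + \frac{G G M + M}{8} = -3 + \frac{G^{2} M + M}{8} = -3 + \frac{M G^{2} + M}{8} = -3 + \frac{M + M G^{2}}{8} = -3 + \left(\frac{M}{8} + \frac{M G^{2}}{8}\right) = -3 + \frac{M}{8} + \frac{M G^{2}}{8}$)
$\frac{O{\left(-1,19 \right)} \left(132 + \frac{1}{1 - 249}\right)}{809851} = \frac{\left(-3 + \frac{1}{8} \cdot 19 + \frac{1}{8} \cdot 19 \left(-1\right)^{2}\right) \left(132 + \frac{1}{1 - 249}\right)}{809851} = \left(-3 + \frac{19}{8} + \frac{1}{8} \cdot 19 \cdot 1\right) \left(132 + \frac{1}{-248}\right) \frac{1}{809851} = \left(-3 + \frac{19}{8} + \frac{19}{8}\right) \left(132 - \frac{1}{248}\right) \frac{1}{809851} = \frac{7}{4} \cdot \frac{32735}{248} \cdot \frac{1}{809851} = \frac{229145}{992} \cdot \frac{1}{809851} = \frac{32735}{114767456}$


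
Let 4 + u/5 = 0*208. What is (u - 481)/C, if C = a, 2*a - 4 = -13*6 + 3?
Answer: 1002/71 ≈ 14.113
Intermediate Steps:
u = -20 (u = -20 + 5*(0*208) = -20 + 5*0 = -20 + 0 = -20)
a = -71/2 (a = 2 + (-13*6 + 3)/2 = 2 + (-78 + 3)/2 = 2 + (½)*(-75) = 2 - 75/2 = -71/2 ≈ -35.500)
C = -71/2 ≈ -35.500
(u - 481)/C = (-20 - 481)/(-71/2) = -501*(-2/71) = 1002/71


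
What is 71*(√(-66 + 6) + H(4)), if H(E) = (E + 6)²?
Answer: 7100 + 142*I*√15 ≈ 7100.0 + 549.96*I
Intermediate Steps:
H(E) = (6 + E)²
71*(√(-66 + 6) + H(4)) = 71*(√(-66 + 6) + (6 + 4)²) = 71*(√(-60) + 10²) = 71*(2*I*√15 + 100) = 71*(100 + 2*I*√15) = 7100 + 142*I*√15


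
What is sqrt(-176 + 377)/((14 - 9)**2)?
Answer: sqrt(201)/25 ≈ 0.56710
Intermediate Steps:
sqrt(-176 + 377)/((14 - 9)**2) = sqrt(201)/(5**2) = sqrt(201)/25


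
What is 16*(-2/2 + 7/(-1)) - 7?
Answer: -135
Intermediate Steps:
16*(-2/2 + 7/(-1)) - 7 = 16*(-2*½ + 7*(-1)) - 7 = 16*(-1 - 7) - 7 = 16*(-8) - 7 = -128 - 7 = -135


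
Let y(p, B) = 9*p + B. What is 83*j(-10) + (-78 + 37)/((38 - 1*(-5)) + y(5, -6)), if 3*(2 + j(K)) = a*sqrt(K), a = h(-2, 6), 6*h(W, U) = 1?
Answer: -333/2 + 83*I*sqrt(10)/18 ≈ -166.5 + 14.582*I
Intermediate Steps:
y(p, B) = B + 9*p
h(W, U) = 1/6 (h(W, U) = (1/6)*1 = 1/6)
a = 1/6 ≈ 0.16667
j(K) = -2 + sqrt(K)/18 (j(K) = -2 + (sqrt(K)/6)/3 = -2 + sqrt(K)/18)
83*j(-10) + (-78 + 37)/((38 - 1*(-5)) + y(5, -6)) = 83*(-2 + sqrt(-10)/18) + (-78 + 37)/((38 - 1*(-5)) + (-6 + 9*5)) = 83*(-2 + (I*sqrt(10))/18) - 41/((38 + 5) + (-6 + 45)) = 83*(-2 + I*sqrt(10)/18) - 41/(43 + 39) = (-166 + 83*I*sqrt(10)/18) - 41/82 = (-166 + 83*I*sqrt(10)/18) - 41*1/82 = (-166 + 83*I*sqrt(10)/18) - 1/2 = -333/2 + 83*I*sqrt(10)/18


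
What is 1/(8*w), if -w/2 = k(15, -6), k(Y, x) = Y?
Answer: -1/240 ≈ -0.0041667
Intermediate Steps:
w = -30 (w = -2*15 = -30)
1/(8*w) = 1/(8*(-30)) = 1/(-240) = -1/240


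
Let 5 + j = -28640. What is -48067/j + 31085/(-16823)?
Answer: -81798684/481894835 ≈ -0.16974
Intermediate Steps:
j = -28645 (j = -5 - 28640 = -28645)
-48067/j + 31085/(-16823) = -48067/(-28645) + 31085/(-16823) = -48067*(-1/28645) + 31085*(-1/16823) = 48067/28645 - 31085/16823 = -81798684/481894835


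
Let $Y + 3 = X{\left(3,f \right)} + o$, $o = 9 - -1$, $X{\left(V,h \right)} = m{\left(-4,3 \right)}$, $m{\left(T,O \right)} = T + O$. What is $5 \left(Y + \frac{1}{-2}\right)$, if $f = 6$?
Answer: $\frac{55}{2} \approx 27.5$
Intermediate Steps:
$m{\left(T,O \right)} = O + T$
$X{\left(V,h \right)} = -1$ ($X{\left(V,h \right)} = 3 - 4 = -1$)
$o = 10$ ($o = 9 + 1 = 10$)
$Y = 6$ ($Y = -3 + \left(-1 + 10\right) = -3 + 9 = 6$)
$5 \left(Y + \frac{1}{-2}\right) = 5 \left(6 + \frac{1}{-2}\right) = 5 \left(6 - \frac{1}{2}\right) = 5 \cdot \frac{11}{2} = \frac{55}{2}$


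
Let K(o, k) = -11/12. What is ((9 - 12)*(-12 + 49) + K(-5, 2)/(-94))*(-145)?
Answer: 18153565/1128 ≈ 16094.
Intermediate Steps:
K(o, k) = -11/12 (K(o, k) = -11*1/12 = -11/12)
((9 - 12)*(-12 + 49) + K(-5, 2)/(-94))*(-145) = ((9 - 12)*(-12 + 49) - 11/12/(-94))*(-145) = (-3*37 - 11/12*(-1/94))*(-145) = (-111 + 11/1128)*(-145) = -125197/1128*(-145) = 18153565/1128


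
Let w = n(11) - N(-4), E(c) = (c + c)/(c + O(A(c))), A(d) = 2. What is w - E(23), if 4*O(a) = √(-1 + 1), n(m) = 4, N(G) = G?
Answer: 6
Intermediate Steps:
O(a) = 0 (O(a) = √(-1 + 1)/4 = √0/4 = (¼)*0 = 0)
E(c) = 2 (E(c) = (c + c)/(c + 0) = (2*c)/c = 2)
w = 8 (w = 4 - 1*(-4) = 4 + 4 = 8)
w - E(23) = 8 - 1*2 = 8 - 2 = 6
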